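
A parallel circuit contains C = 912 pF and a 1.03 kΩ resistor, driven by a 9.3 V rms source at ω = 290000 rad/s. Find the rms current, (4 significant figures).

9.358 mA

X_C = 1/(ωC) = 3781 Ω
Parallel: admittances add. Y = 1/R + jωC
Y = (0.0009709 + j0.0002645) S
|Y| = 0.001006 S → |Z| = 1/|Y| = 993.8 Ω, ∠Z = −∠Y = -15.24°
I = V/|Z| = 9.3/993.8 = 9.358 mA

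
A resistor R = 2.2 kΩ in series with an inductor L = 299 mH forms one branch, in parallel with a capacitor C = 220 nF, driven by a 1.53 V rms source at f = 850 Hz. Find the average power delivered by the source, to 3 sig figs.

ω = 2πf = 5341 rad/s
X_L = ωL = 1600 Ω
X_C = 1/(ωC) = 851 Ω
Branch 1 (R+jX_L): Z₁ = 2200 + j1600 Ω, |Z₁| = 2720 Ω
Branch 2 (−jX_C): Z₂ = −j851 Ω
Parallel: Z = Z₁Z₂/(Z₁+Z₂), |Z| = 996 Ω, ∠Z = -72.8°
I = V/|Z| = 1.54 mA
P = VI cos φ = 1.53 × 0.00154 × cos(-72.8°) = 697 μW

697 μW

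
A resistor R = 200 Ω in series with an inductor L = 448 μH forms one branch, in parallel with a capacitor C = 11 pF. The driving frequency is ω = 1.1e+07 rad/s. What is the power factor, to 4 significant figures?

0.1003

X_L = ωL = 4928 Ω
X_C = 1/(ωC) = 8264 Ω
Branch 1 (R+jX_L): Z₁ = 200.0 + j4928 Ω, |Z₁| = 4932 Ω
Branch 2 (−jX_C): Z₂ = −j8264 Ω
Parallel: Z = Z₁Z₂/(Z₁+Z₂), |Z| = 12190 Ω, ∠Z = 84.25°
cos φ = cos(84.25°) = 0.1003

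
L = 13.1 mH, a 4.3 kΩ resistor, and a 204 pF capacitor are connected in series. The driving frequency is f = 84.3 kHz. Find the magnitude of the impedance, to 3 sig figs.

4880 Ω

ω = 2πf = 529700 rad/s
X_L = ωL = 6940 Ω
X_C = 1/(ωC) = 9250 Ω
Net reactance X = X_L − X_C = -2320 Ω
Z = 4300 − j2320 Ω
|Z| = √(4300² + 2320²) = 4880 Ω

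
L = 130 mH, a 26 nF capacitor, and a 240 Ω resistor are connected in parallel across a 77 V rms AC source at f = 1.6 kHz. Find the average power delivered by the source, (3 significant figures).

24.7 W

ω = 2πf = 10050 rad/s
X_L = ωL = 1310 Ω
X_C = 1/(ωC) = 3830 Ω
Parallel: admittances add. Y = 1/R + 1/(jωL) + jωC
Y = (0.00417 − j0.000504) S
|Y| = 0.00420 S → |Z| = 1/|Y| = 238 Ω, ∠Z = −∠Y = 6.89°
I = V/|Z| = 323 mA
P = VI cos φ = 77 × 0.323 × cos(6.89°) = 24.7 W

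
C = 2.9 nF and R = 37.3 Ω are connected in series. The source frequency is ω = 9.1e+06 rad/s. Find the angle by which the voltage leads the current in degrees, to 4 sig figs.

X_C = 1/(ωC) = 37.89 Ω
Z = 37.30 − j37.89 Ω
|Z| = √(37.30² + 37.89²) = 53.17 Ω
∠Z = arctan(-37.89/37.30) = -45.45°

-45.45°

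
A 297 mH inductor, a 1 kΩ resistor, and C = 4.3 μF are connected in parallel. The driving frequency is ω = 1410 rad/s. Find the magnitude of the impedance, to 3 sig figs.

X_L = ωL = 419 Ω
X_C = 1/(ωC) = 165 Ω
Parallel: admittances add. Y = 1/R + 1/(jωL) + jωC
Y = (0.00100 + j0.00368) S
|Y| = 0.00381 S → |Z| = 1/|Y| = 263 Ω, ∠Z = −∠Y = -74.8°

263 Ω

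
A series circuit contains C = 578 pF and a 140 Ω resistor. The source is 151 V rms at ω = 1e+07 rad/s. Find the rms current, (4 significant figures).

X_C = 1/(ωC) = 173.0 Ω
Z = 140.0 − j173.0 Ω
|Z| = √(140.0² + 173.0²) = 222.6 Ω
I = V/|Z| = 151/222.6 = 678.5 mA

678.5 mA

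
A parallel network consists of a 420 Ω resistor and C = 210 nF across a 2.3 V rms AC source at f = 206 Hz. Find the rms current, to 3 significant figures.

5.51 mA

ω = 2πf = 1294 rad/s
X_C = 1/(ωC) = 3680 Ω
Parallel: admittances add. Y = 1/R + jωC
Y = (0.00238 + j0.000272) S
|Y| = 0.00240 S → |Z| = 1/|Y| = 417 Ω, ∠Z = −∠Y = -6.51°
I = V/|Z| = 2.3/417 = 5.51 mA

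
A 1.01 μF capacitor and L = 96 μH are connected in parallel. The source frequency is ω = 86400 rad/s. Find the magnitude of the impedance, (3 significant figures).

X_L = ωL = 8.29 Ω
X_C = 1/(ωC) = 11.5 Ω
Parallel: admittances add. Y = 1/(jωL) + jωC
Y = (0 − j0.0333) S
|Y| = 0.0333 S → |Z| = 1/|Y| = 30.0 Ω, ∠Z = −∠Y = 90.0°

30.0 Ω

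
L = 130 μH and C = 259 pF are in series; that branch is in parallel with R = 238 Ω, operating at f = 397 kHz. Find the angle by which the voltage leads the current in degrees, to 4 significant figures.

ω = 2πf = 2.494e+06 rad/s
X_L = ωL = 324.3 Ω
X_C = 1/(ωC) = 1548 Ω
Branch 1: Z₁ = R = 238.0 Ω
Branch 2 (series LC): Z₂ = j(X_L − X_C) = −j1224 Ω
Parallel: Z = Z₁Z₂/(Z₁+Z₂), |Z| = 233.6 Ω, ∠Z = -11.01°

-11.01°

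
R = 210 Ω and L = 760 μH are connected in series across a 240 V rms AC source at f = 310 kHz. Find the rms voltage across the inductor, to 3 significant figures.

238 V

ω = 2πf = 1.948e+06 rad/s
X_L = ωL = 1480 Ω
Z = 210 + j1480 Ω
|Z| = √(210² + 1480²) = 1500 Ω
I = V/|Z| = 161 mA
V_L = I·|Z_L| = 0.161 × 1480 = 238 V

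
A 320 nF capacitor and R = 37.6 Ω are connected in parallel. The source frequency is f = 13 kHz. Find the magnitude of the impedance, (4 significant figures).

26.82 Ω

ω = 2πf = 81680 rad/s
X_C = 1/(ωC) = 38.26 Ω
Parallel: admittances add. Y = 1/R + jωC
Y = (0.02660 + j0.02614) S
|Y| = 0.03729 S → |Z| = 1/|Y| = 26.82 Ω, ∠Z = −∠Y = -44.50°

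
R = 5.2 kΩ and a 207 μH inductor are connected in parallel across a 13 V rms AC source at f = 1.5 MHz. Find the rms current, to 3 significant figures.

7.12 mA

ω = 2πf = 9.425e+06 rad/s
X_L = ωL = 1950 Ω
Parallel: admittances add. Y = 1/R + 1/(jωL)
Y = (0.000192 − j0.000513) S
|Y| = 0.000547 S → |Z| = 1/|Y| = 1830 Ω, ∠Z = −∠Y = 69.4°
I = V/|Z| = 13/1830 = 7.12 mA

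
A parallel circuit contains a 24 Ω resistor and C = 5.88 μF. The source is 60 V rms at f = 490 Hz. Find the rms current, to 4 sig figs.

2.726 A

ω = 2πf = 3079 rad/s
X_C = 1/(ωC) = 55.24 Ω
Parallel: admittances add. Y = 1/R + jωC
Y = (0.04167 + j0.01810) S
|Y| = 0.04543 S → |Z| = 1/|Y| = 22.01 Ω, ∠Z = −∠Y = -23.48°
I = V/|Z| = 60/22.01 = 2.726 A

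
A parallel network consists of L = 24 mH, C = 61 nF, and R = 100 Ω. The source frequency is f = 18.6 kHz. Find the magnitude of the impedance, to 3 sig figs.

ω = 2πf = 116900 rad/s
X_L = ωL = 2800 Ω
X_C = 1/(ωC) = 140 Ω
Parallel: admittances add. Y = 1/R + 1/(jωL) + jωC
Y = (0.0100 + j0.00677) S
|Y| = 0.0121 S → |Z| = 1/|Y| = 82.8 Ω, ∠Z = −∠Y = -34.1°

82.8 Ω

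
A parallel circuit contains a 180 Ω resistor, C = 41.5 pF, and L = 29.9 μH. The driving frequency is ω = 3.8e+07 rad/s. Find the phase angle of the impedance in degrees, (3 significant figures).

-7.15°

X_L = ωL = 1140 Ω
X_C = 1/(ωC) = 634 Ω
Parallel: admittances add. Y = 1/R + 1/(jωL) + jωC
Y = (0.00556 + j0.000697) S
|Y| = 0.00560 S → |Z| = 1/|Y| = 179 Ω, ∠Z = −∠Y = -7.15°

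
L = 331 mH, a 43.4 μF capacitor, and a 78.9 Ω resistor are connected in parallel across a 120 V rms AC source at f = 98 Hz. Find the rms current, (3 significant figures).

ω = 2πf = 615.8 rad/s
X_L = ωL = 204 Ω
X_C = 1/(ωC) = 37.4 Ω
Parallel: admittances add. Y = 1/R + 1/(jωL) + jωC
Y = (0.0127 + j0.0218) S
|Y| = 0.0252 S → |Z| = 1/|Y| = 39.6 Ω, ∠Z = −∠Y = -59.8°
I = V/|Z| = 120/39.6 = 3.03 A

3.03 A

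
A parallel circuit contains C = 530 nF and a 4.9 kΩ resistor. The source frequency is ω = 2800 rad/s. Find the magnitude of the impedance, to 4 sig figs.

X_C = 1/(ωC) = 673.9 Ω
Parallel: admittances add. Y = 1/R + jωC
Y = (0.0002041 + j0.001484) S
|Y| = 0.001498 S → |Z| = 1/|Y| = 667.6 Ω, ∠Z = −∠Y = -82.17°

667.6 Ω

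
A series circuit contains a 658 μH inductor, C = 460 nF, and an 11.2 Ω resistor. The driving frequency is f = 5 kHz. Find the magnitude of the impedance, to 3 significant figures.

49.8 Ω

ω = 2πf = 31420 rad/s
X_L = ωL = 20.7 Ω
X_C = 1/(ωC) = 69.2 Ω
Net reactance X = X_L − X_C = -48.5 Ω
Z = 11.2 − j48.5 Ω
|Z| = √(11.2² + 48.5²) = 49.8 Ω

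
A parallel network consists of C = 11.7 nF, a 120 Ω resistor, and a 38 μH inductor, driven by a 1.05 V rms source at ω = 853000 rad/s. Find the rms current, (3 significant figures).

X_L = ωL = 32.4 Ω
X_C = 1/(ωC) = 100 Ω
Parallel: admittances add. Y = 1/R + 1/(jωL) + jωC
Y = (0.00833 − j0.0209) S
|Y| = 0.0225 S → |Z| = 1/|Y| = 44.5 Ω, ∠Z = −∠Y = 68.2°
I = V/|Z| = 1.05/44.5 = 23.6 mA

23.6 mA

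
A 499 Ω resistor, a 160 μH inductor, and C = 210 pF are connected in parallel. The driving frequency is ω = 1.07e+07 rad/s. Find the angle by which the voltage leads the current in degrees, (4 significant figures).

-39.69°

X_L = ωL = 1712 Ω
X_C = 1/(ωC) = 445.0 Ω
Parallel: admittances add. Y = 1/R + 1/(jωL) + jωC
Y = (0.002004 + j0.001663) S
|Y| = 0.002604 S → |Z| = 1/|Y| = 384.0 Ω, ∠Z = −∠Y = -39.69°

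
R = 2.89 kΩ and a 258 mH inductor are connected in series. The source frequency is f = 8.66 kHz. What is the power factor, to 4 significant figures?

0.2016

ω = 2πf = 54410 rad/s
X_L = ωL = 14040 Ω
Z = 2890 + j14040 Ω
|Z| = √(2890² + 14040²) = 14330 Ω
∠Z = arctan(14040/2890) = 78.37°
cos φ = cos(78.37°) = 0.2016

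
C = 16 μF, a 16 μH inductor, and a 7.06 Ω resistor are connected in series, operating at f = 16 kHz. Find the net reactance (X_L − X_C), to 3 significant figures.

ω = 2πf = 100500 rad/s
X_L = ωL = 1.61 Ω
X_C = 1/(ωC) = 0.622 Ω
X = 1.61 − 0.622 = 0.987 Ω

0.987 Ω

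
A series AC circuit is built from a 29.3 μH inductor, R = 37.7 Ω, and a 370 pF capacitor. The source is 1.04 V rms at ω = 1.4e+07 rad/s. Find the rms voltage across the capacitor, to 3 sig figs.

X_L = ωL = 410 Ω
X_C = 1/(ωC) = 193 Ω
Net reactance X = X_L − X_C = 217 Ω
Z = 37.7 + j217 Ω
|Z| = √(37.7² + 217²) = 220 Ω
I = V/|Z| = 4.72 mA
V_C = I·|Z_C| = 0.00472 × 193 = 0.911 V

0.911 V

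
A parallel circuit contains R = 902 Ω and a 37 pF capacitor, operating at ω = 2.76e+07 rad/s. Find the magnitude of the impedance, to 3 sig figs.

X_C = 1/(ωC) = 979 Ω
Parallel: admittances add. Y = 1/R + jωC
Y = (0.00111 + j0.00102) S
|Y| = 0.00151 S → |Z| = 1/|Y| = 663 Ω, ∠Z = −∠Y = -42.6°

663 Ω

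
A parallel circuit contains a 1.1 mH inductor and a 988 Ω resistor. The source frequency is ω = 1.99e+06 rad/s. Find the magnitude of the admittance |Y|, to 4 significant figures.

1.110 mS

X_L = ωL = 2189 Ω
Parallel: admittances add. Y = 1/R + 1/(jωL)
Y = (0.001012 − j0.0004568) S
|Y| = 0.001110 S → |Z| = 1/|Y| = 900.5 Ω, ∠Z = −∠Y = 24.29°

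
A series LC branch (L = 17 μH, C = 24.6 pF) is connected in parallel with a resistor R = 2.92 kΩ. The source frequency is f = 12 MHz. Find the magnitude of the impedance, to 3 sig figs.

720 Ω

ω = 2πf = 7.54e+07 rad/s
X_L = ωL = 1280 Ω
X_C = 1/(ωC) = 539 Ω
Branch 1: Z₁ = R = 2920 Ω
Branch 2 (series LC): Z₂ = j(X_L − X_C) = j743 Ω
Parallel: Z = Z₁Z₂/(Z₁+Z₂), |Z| = 720 Ω, ∠Z = 75.7°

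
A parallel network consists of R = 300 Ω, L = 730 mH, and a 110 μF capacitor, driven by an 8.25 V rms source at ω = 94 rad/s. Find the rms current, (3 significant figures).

44.5 mA

X_L = ωL = 68.6 Ω
X_C = 1/(ωC) = 96.7 Ω
Parallel: admittances add. Y = 1/R + 1/(jωL) + jωC
Y = (0.00333 − j0.00423) S
|Y| = 0.00539 S → |Z| = 1/|Y| = 186 Ω, ∠Z = −∠Y = 51.8°
I = V/|Z| = 8.25/186 = 44.5 mA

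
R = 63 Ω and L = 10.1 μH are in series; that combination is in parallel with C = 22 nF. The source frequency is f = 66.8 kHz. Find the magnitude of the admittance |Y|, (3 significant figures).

17.8 mS

ω = 2πf = 419700 rad/s
X_L = ωL = 4.24 Ω
X_C = 1/(ωC) = 108 Ω
Branch 1 (R+jX_L): Z₁ = 63.0 + j4.24 Ω, |Z₁| = 63.1 Ω
Branch 2 (−jX_C): Z₂ = −j108 Ω
Parallel: Z = Z₁Z₂/(Z₁+Z₂), |Z| = 56.2 Ω, ∠Z = -27.3°
|Y| = 1/|Z| = 17.8 mS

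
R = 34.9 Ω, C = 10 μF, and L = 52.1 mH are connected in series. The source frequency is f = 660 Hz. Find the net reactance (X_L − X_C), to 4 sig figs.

ω = 2πf = 4147 rad/s
X_L = ωL = 216.1 Ω
X_C = 1/(ωC) = 24.11 Ω
X = 216.1 − 24.11 = 191.9 Ω

191.9 Ω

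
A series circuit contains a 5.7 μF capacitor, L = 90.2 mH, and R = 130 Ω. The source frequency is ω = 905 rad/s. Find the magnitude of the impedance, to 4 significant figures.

171.7 Ω

X_L = ωL = 81.63 Ω
X_C = 1/(ωC) = 193.9 Ω
Net reactance X = X_L − X_C = -112.2 Ω
Z = 130.0 − j112.2 Ω
|Z| = √(130.0² + 112.2²) = 171.7 Ω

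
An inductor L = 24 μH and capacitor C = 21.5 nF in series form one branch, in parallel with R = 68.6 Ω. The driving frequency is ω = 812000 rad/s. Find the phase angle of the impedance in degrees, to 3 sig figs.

-61.1°

X_L = ωL = 19.5 Ω
X_C = 1/(ωC) = 57.3 Ω
Branch 1: Z₁ = R = 68.6 Ω
Branch 2 (series LC): Z₂ = j(X_L − X_C) = −j37.8 Ω
Parallel: Z = Z₁Z₂/(Z₁+Z₂), |Z| = 33.1 Ω, ∠Z = -61.1°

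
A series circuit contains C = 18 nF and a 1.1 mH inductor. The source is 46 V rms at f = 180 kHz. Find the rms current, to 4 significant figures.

38.50 mA

ω = 2πf = 1.131e+06 rad/s
X_L = ωL = 1244 Ω
X_C = 1/(ωC) = 49.12 Ω
Net reactance X = X_L − X_C = 1195 Ω
Z = j1195 Ω
|Z| = √(0² + 1195²) = 1195 Ω
I = V/|Z| = 46/1195 = 38.50 mA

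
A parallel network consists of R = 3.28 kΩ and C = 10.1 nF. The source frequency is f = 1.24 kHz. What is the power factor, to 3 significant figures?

ω = 2πf = 7791 rad/s
X_C = 1/(ωC) = 12700 Ω
Parallel: admittances add. Y = 1/R + jωC
Y = (0.000305 + j7.87e-05) S
|Y| = 0.000315 S → |Z| = 1/|Y| = 3180 Ω, ∠Z = −∠Y = -14.5°
cos φ = cos(-14.5°) = 0.968

0.968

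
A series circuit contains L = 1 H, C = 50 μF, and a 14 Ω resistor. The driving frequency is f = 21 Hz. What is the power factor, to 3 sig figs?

0.581

ω = 2πf = 131.9 rad/s
X_L = ωL = 132 Ω
X_C = 1/(ωC) = 152 Ω
Net reactance X = X_L − X_C = -19.6 Ω
Z = 14.0 − j19.6 Ω
|Z| = √(14.0² + 19.6²) = 24.1 Ω
∠Z = arctan(-19.6/14.0) = -54.5°
cos φ = cos(-54.5°) = 0.581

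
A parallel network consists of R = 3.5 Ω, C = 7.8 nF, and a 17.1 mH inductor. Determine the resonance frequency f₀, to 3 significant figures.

13.8 kHz

ω₀ = 1/√(LC) = 1/√(0.0171 × 7.8e-09) = 86590 rad/s
f₀ = ω₀/(2π) = 13.8 kHz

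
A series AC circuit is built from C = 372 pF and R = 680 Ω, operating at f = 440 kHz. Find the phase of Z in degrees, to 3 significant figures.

-55.0°

ω = 2πf = 2.765e+06 rad/s
X_C = 1/(ωC) = 972 Ω
Z = 680 − j972 Ω
|Z| = √(680² + 972²) = 1190 Ω
∠Z = arctan(-972/680) = -55.0°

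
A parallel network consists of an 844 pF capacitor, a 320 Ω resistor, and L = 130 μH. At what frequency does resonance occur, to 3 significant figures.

ω₀ = 1/√(LC) = 1/√(0.00013 × 8.44e-10) = 3.019e+06 rad/s
f₀ = ω₀/(2π) = 480 kHz

480 kHz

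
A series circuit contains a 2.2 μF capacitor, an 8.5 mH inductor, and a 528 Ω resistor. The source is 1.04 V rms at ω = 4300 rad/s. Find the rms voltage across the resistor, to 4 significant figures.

X_L = ωL = 36.55 Ω
X_C = 1/(ωC) = 105.7 Ω
Net reactance X = X_L − X_C = -69.16 Ω
Z = 528.0 − j69.16 Ω
|Z| = √(528.0² + 69.16²) = 532.5 Ω
I = V/|Z| = 1.953 mA
V_R = I·|Z_R| = 0.001953 × 528.0 = 1.031 V

1.031 V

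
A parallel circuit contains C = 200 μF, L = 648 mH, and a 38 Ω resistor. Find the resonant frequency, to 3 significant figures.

14.0 Hz

ω₀ = 1/√(LC) = 1/√(0.648 × 0.0002) = 87.84 rad/s
f₀ = ω₀/(2π) = 14.0 Hz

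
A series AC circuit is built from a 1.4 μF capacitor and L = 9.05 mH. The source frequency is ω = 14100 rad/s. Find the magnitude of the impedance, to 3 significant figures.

76.9 Ω

X_L = ωL = 128 Ω
X_C = 1/(ωC) = 50.7 Ω
Net reactance X = X_L − X_C = 76.9 Ω
Z = j76.9 Ω
|Z| = √(0² + 76.9²) = 76.9 Ω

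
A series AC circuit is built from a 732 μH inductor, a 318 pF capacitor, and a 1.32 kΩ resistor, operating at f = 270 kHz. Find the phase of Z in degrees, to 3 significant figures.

-24.9°

ω = 2πf = 1.696e+06 rad/s
X_L = ωL = 1240 Ω
X_C = 1/(ωC) = 1850 Ω
Net reactance X = X_L − X_C = -612 Ω
Z = 1320 − j612 Ω
|Z| = √(1320² + 612²) = 1450 Ω
∠Z = arctan(-612/1320) = -24.9°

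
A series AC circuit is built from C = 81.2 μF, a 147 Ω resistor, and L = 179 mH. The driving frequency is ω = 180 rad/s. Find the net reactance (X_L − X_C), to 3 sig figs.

-36.2 Ω

X_L = ωL = 32.2 Ω
X_C = 1/(ωC) = 68.4 Ω
X = 32.2 − 68.4 = -36.2 Ω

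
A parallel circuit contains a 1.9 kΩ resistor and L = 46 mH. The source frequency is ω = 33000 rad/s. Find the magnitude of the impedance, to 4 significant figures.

1186 Ω

X_L = ωL = 1518 Ω
Parallel: admittances add. Y = 1/R + 1/(jωL)
Y = (0.0005263 − j0.0006588) S
|Y| = 0.0008432 S → |Z| = 1/|Y| = 1186 Ω, ∠Z = −∠Y = 51.38°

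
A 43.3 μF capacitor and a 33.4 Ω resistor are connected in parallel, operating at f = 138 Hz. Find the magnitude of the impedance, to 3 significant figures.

ω = 2πf = 867.1 rad/s
X_C = 1/(ωC) = 26.6 Ω
Parallel: admittances add. Y = 1/R + jωC
Y = (0.0299 + j0.0375) S
|Y| = 0.0480 S → |Z| = 1/|Y| = 20.8 Ω, ∠Z = −∠Y = -51.4°

20.8 Ω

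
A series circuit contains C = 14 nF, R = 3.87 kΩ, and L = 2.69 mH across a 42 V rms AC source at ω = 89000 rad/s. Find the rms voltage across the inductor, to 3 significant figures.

X_L = ωL = 239 Ω
X_C = 1/(ωC) = 803 Ω
Net reactance X = X_L − X_C = -563 Ω
Z = 3870 − j563 Ω
|Z| = √(3870² + 563²) = 3910 Ω
I = V/|Z| = 10.7 mA
V_L = I·|Z_L| = 0.0107 × 239 = 2.57 V

2.57 V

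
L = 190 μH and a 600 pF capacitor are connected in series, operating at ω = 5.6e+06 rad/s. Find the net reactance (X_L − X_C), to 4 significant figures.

766.4 Ω

X_L = ωL = 1064 Ω
X_C = 1/(ωC) = 297.6 Ω
X = 1064 − 297.6 = 766.4 Ω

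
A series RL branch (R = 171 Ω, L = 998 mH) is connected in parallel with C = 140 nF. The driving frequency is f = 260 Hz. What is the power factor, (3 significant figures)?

0.166

ω = 2πf = 1634 rad/s
X_L = ωL = 1630 Ω
X_C = 1/(ωC) = 4370 Ω
Branch 1 (R+jX_L): Z₁ = 171 + j1630 Ω, |Z₁| = 1640 Ω
Branch 2 (−jX_C): Z₂ = −j4370 Ω
Parallel: Z = Z₁Z₂/(Z₁+Z₂), |Z| = 2610 Ω, ∠Z = 80.4°
cos φ = cos(80.4°) = 0.166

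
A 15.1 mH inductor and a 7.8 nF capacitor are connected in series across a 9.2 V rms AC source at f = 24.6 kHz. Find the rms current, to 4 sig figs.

ω = 2πf = 154600 rad/s
X_L = ωL = 2334 Ω
X_C = 1/(ωC) = 829.5 Ω
Net reactance X = X_L − X_C = 1505 Ω
Z = j1505 Ω
|Z| = √(0² + 1505²) = 1505 Ω
I = V/|Z| = 9.2/1505 = 6.115 mA

6.115 mA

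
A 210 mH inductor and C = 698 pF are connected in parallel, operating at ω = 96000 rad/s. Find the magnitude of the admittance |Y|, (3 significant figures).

X_L = ωL = 20200 Ω
X_C = 1/(ωC) = 14900 Ω
Parallel: admittances add. Y = 1/(jωL) + jωC
Y = (0 + j1.74e-05) S
|Y| = 1.74e-05 S → |Z| = 1/|Y| = 57500 Ω, ∠Z = −∠Y = -90.0°

17.4 μS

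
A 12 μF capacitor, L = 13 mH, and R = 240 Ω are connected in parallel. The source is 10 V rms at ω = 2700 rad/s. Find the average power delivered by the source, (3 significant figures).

417 mW

X_L = ωL = 35.1 Ω
X_C = 1/(ωC) = 30.9 Ω
Parallel: admittances add. Y = 1/R + 1/(jωL) + jωC
Y = (0.00417 + j0.00391) S
|Y| = 0.00571 S → |Z| = 1/|Y| = 175 Ω, ∠Z = −∠Y = -43.2°
I = V/|Z| = 57.1 mA
P = VI cos φ = 10 × 0.0571 × cos(-43.2°) = 417 mW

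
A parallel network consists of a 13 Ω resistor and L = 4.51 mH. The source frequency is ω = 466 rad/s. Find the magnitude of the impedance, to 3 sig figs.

X_L = ωL = 2.10 Ω
Parallel: admittances add. Y = 1/R + 1/(jωL)
Y = (0.0769 − j0.476) S
|Y| = 0.482 S → |Z| = 1/|Y| = 2.07 Ω, ∠Z = −∠Y = 80.8°

2.07 Ω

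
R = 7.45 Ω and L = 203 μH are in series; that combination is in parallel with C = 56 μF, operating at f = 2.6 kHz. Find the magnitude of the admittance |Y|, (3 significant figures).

ω = 2πf = 16340 rad/s
X_L = ωL = 3.32 Ω
X_C = 1/(ωC) = 1.09 Ω
Branch 1 (R+jX_L): Z₁ = 7.45 + j3.32 Ω, |Z₁| = 8.15 Ω
Branch 2 (−jX_C): Z₂ = −j1.09 Ω
Parallel: Z = Z₁Z₂/(Z₁+Z₂), |Z| = 1.15 Ω, ∠Z = -82.6°
|Y| = 1/|Z| = 872 mS

872 mS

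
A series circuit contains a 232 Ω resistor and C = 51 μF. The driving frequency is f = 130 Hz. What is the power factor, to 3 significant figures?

0.995

ω = 2πf = 816.8 rad/s
X_C = 1/(ωC) = 24.0 Ω
Z = 232 − j24.0 Ω
|Z| = √(232² + 24.0²) = 233 Ω
∠Z = arctan(-24.0/232) = -5.91°
cos φ = cos(-5.91°) = 0.995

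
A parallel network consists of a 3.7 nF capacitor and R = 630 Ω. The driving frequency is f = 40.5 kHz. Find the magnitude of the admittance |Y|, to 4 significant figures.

ω = 2πf = 254500 rad/s
X_C = 1/(ωC) = 1062 Ω
Parallel: admittances add. Y = 1/R + jωC
Y = (0.001587 + j0.0009415) S
|Y| = 0.001846 S → |Z| = 1/|Y| = 541.8 Ω, ∠Z = −∠Y = -30.68°

1.846 mS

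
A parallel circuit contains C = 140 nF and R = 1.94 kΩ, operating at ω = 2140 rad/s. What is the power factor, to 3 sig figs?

X_C = 1/(ωC) = 3340 Ω
Parallel: admittances add. Y = 1/R + jωC
Y = (0.000515 + j0.000300) S
|Y| = 0.000596 S → |Z| = 1/|Y| = 1680 Ω, ∠Z = −∠Y = -30.2°
cos φ = cos(-30.2°) = 0.865

0.865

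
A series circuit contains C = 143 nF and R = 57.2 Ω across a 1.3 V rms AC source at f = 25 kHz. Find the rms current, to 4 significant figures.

17.94 mA

ω = 2πf = 157100 rad/s
X_C = 1/(ωC) = 44.52 Ω
Z = 57.20 − j44.52 Ω
|Z| = √(57.20² + 44.52²) = 72.48 Ω
I = V/|Z| = 1.3/72.48 = 17.94 mA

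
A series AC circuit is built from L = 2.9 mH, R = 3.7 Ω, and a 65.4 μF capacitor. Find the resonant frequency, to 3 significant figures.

365 Hz

ω₀ = 1/√(LC) = 1/√(0.0029 × 6.54e-05) = 2296 rad/s
f₀ = ω₀/(2π) = 365 Hz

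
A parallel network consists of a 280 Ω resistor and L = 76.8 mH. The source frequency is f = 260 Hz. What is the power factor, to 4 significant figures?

ω = 2πf = 1634 rad/s
X_L = ωL = 125.5 Ω
Parallel: admittances add. Y = 1/R + 1/(jωL)
Y = (0.003571 − j0.007970) S
|Y| = 0.008734 S → |Z| = 1/|Y| = 114.5 Ω, ∠Z = −∠Y = 65.86°
cos φ = cos(65.86°) = 0.4089

0.4089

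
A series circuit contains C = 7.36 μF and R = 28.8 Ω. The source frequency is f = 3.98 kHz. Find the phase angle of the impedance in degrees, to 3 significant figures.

ω = 2πf = 25010 rad/s
X_C = 1/(ωC) = 5.43 Ω
Z = 28.8 − j5.43 Ω
|Z| = √(28.8² + 5.43²) = 29.3 Ω
∠Z = arctan(-5.43/28.8) = -10.7°

-10.7°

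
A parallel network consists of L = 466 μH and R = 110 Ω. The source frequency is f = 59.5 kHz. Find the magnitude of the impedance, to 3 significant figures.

ω = 2πf = 373800 rad/s
X_L = ωL = 174 Ω
Parallel: admittances add. Y = 1/R + 1/(jωL)
Y = (0.00909 − j0.00574) S
|Y| = 0.0108 S → |Z| = 1/|Y| = 93.0 Ω, ∠Z = −∠Y = 32.3°

93.0 Ω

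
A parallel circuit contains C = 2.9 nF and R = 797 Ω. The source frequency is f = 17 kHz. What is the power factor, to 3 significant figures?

0.971

ω = 2πf = 106800 rad/s
X_C = 1/(ωC) = 3230 Ω
Parallel: admittances add. Y = 1/R + jωC
Y = (0.00125 + j0.000310) S
|Y| = 0.00129 S → |Z| = 1/|Y| = 774 Ω, ∠Z = −∠Y = -13.9°
cos φ = cos(-13.9°) = 0.971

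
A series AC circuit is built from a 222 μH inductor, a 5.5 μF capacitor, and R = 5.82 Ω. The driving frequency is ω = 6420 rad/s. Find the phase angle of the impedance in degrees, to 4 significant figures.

X_L = ωL = 1.425 Ω
X_C = 1/(ωC) = 28.32 Ω
Net reactance X = X_L − X_C = -26.90 Ω
Z = 5.820 − j26.90 Ω
|Z| = √(5.820² + 26.90²) = 27.52 Ω
∠Z = arctan(-26.90/5.820) = -77.79°

-77.79°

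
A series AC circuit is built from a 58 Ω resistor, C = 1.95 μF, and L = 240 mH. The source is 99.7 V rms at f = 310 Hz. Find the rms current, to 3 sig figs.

ω = 2πf = 1948 rad/s
X_L = ωL = 467 Ω
X_C = 1/(ωC) = 263 Ω
Net reactance X = X_L − X_C = 204 Ω
Z = 58.0 + j204 Ω
|Z| = √(58.0² + 204²) = 212 Ω
I = V/|Z| = 99.7/212 = 470 mA

470 mA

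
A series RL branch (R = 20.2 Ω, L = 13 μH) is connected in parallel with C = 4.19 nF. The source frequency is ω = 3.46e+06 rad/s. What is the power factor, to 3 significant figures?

X_L = ωL = 45.0 Ω
X_C = 1/(ωC) = 69.0 Ω
Branch 1 (R+jX_L): Z₁ = 20.2 + j45.0 Ω, |Z₁| = 49.3 Ω
Branch 2 (−jX_C): Z₂ = −j69.0 Ω
Parallel: Z = Z₁Z₂/(Z₁+Z₂), |Z| = 108 Ω, ∠Z = 25.7°
cos φ = cos(25.7°) = 0.901

0.901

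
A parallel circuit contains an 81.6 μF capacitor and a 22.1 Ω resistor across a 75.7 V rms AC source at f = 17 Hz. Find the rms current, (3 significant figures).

ω = 2πf = 106.8 rad/s
X_C = 1/(ωC) = 115 Ω
Parallel: admittances add. Y = 1/R + jωC
Y = (0.0452 + j0.00872) S
|Y| = 0.0461 S → |Z| = 1/|Y| = 21.7 Ω, ∠Z = −∠Y = -10.9°
I = V/|Z| = 75.7/21.7 = 3.49 A

3.49 A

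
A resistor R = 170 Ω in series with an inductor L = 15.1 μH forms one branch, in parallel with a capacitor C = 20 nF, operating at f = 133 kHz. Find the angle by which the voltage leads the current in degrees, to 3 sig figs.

-70.2°

ω = 2πf = 835700 rad/s
X_L = ωL = 12.6 Ω
X_C = 1/(ωC) = 59.8 Ω
Branch 1 (R+jX_L): Z₁ = 170 + j12.6 Ω, |Z₁| = 170 Ω
Branch 2 (−jX_C): Z₂ = −j59.8 Ω
Parallel: Z = Z₁Z₂/(Z₁+Z₂), |Z| = 57.8 Ω, ∠Z = -70.2°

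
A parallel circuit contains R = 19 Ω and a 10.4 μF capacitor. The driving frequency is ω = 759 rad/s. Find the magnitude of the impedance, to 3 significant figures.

18.8 Ω

X_C = 1/(ωC) = 127 Ω
Parallel: admittances add. Y = 1/R + jωC
Y = (0.0526 + j0.00789) S
|Y| = 0.0532 S → |Z| = 1/|Y| = 18.8 Ω, ∠Z = −∠Y = -8.53°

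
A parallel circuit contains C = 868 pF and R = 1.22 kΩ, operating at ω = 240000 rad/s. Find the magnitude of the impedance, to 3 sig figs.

1180 Ω

X_C = 1/(ωC) = 4800 Ω
Parallel: admittances add. Y = 1/R + jωC
Y = (0.000820 + j0.000208) S
|Y| = 0.000846 S → |Z| = 1/|Y| = 1180 Ω, ∠Z = −∠Y = -14.3°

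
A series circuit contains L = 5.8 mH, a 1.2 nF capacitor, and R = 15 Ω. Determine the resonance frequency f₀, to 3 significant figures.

60.3 kHz

ω₀ = 1/√(LC) = 1/√(0.0058 × 1.2e-09) = 379000 rad/s
f₀ = ω₀/(2π) = 60.3 kHz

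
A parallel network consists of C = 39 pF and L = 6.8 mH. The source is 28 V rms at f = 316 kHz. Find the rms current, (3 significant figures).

ω = 2πf = 1.985e+06 rad/s
X_L = ωL = 13500 Ω
X_C = 1/(ωC) = 12900 Ω
Parallel: admittances add. Y = 1/(jωL) + jωC
Y = (0 + j3.37e-06) S
|Y| = 3.37e-06 S → |Z| = 1/|Y| = 297000 Ω, ∠Z = −∠Y = -90.0°
I = V/|Z| = 28/297000 = 94.3 μA

94.3 μA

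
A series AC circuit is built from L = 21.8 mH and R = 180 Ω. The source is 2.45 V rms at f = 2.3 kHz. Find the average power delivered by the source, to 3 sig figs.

8.21 mW

ω = 2πf = 14450 rad/s
X_L = ωL = 315 Ω
Z = 180 + j315 Ω
|Z| = √(180² + 315²) = 363 Ω
∠Z = arctan(315/180) = 60.3°
I = V/|Z| = 6.75 mA
P = VI cos φ = 2.45 × 0.00675 × cos(60.3°) = 8.21 mW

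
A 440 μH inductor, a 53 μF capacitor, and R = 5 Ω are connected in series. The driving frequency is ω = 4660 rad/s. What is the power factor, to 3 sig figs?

0.929

X_L = ωL = 2.05 Ω
X_C = 1/(ωC) = 4.05 Ω
Net reactance X = X_L − X_C = -2.00 Ω
Z = 5.00 − j2.00 Ω
|Z| = √(5.00² + 2.00²) = 5.38 Ω
∠Z = arctan(-2.00/5.00) = -21.8°
cos φ = cos(-21.8°) = 0.929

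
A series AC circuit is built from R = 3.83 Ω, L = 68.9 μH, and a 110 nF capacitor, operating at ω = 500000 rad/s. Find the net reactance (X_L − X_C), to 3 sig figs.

X_L = ωL = 34.4 Ω
X_C = 1/(ωC) = 18.2 Ω
X = 34.4 − 18.2 = 16.3 Ω

16.3 Ω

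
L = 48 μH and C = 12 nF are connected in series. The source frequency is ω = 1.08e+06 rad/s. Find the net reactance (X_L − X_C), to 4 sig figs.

X_L = ωL = 51.84 Ω
X_C = 1/(ωC) = 77.16 Ω
X = 51.84 − 77.16 = -25.32 Ω

-25.32 Ω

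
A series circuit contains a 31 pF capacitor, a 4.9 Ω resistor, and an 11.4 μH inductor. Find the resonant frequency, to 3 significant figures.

8.47 MHz

ω₀ = 1/√(LC) = 1/√(1.14e-05 × 3.1e-11) = 5.319e+07 rad/s
f₀ = ω₀/(2π) = 8.47 MHz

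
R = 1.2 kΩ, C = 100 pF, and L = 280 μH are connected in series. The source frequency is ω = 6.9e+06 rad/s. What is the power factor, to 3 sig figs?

0.928

X_L = ωL = 1930 Ω
X_C = 1/(ωC) = 1450 Ω
Net reactance X = X_L − X_C = 483 Ω
Z = 1200 + j483 Ω
|Z| = √(1200² + 483²) = 1290 Ω
∠Z = arctan(483/1200) = 21.9°
cos φ = cos(21.9°) = 0.928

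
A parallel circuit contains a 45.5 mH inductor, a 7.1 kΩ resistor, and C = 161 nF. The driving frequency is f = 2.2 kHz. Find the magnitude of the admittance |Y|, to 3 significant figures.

651 μS

ω = 2πf = 13820 rad/s
X_L = ωL = 629 Ω
X_C = 1/(ωC) = 449 Ω
Parallel: admittances add. Y = 1/R + 1/(jωL) + jωC
Y = (0.000141 + j0.000636) S
|Y| = 0.000651 S → |Z| = 1/|Y| = 1540 Ω, ∠Z = −∠Y = -77.5°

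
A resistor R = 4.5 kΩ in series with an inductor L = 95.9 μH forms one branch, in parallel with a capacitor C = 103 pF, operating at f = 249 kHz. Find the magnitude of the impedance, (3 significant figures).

ω = 2πf = 1.565e+06 rad/s
X_L = ωL = 150 Ω
X_C = 1/(ωC) = 6210 Ω
Branch 1 (R+jX_L): Z₁ = 4500 + j150 Ω, |Z₁| = 4500 Ω
Branch 2 (−jX_C): Z₂ = −j6210 Ω
Parallel: Z = Z₁Z₂/(Z₁+Z₂), |Z| = 3700 Ω, ∠Z = -34.7°

3700 Ω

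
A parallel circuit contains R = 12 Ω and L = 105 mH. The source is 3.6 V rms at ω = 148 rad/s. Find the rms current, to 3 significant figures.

X_L = ωL = 15.5 Ω
Parallel: admittances add. Y = 1/R + 1/(jωL)
Y = (0.0833 − j0.0644) S
|Y| = 0.105 S → |Z| = 1/|Y| = 9.50 Ω, ∠Z = −∠Y = 37.7°
I = V/|Z| = 3.6/9.50 = 379 mA

379 mA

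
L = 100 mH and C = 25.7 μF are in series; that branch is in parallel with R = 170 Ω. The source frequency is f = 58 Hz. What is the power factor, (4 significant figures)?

0.3823

ω = 2πf = 364.4 rad/s
X_L = ωL = 36.44 Ω
X_C = 1/(ωC) = 106.8 Ω
Branch 1: Z₁ = R = 170.0 Ω
Branch 2 (series LC): Z₂ = j(X_L − X_C) = −j70.33 Ω
Parallel: Z = Z₁Z₂/(Z₁+Z₂), |Z| = 64.99 Ω, ∠Z = -67.52°
cos φ = cos(-67.52°) = 0.3823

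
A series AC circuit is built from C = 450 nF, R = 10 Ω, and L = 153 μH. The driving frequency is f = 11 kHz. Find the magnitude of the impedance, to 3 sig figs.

23.8 Ω

ω = 2πf = 69120 rad/s
X_L = ωL = 10.6 Ω
X_C = 1/(ωC) = 32.2 Ω
Net reactance X = X_L − X_C = -21.6 Ω
Z = 10.0 − j21.6 Ω
|Z| = √(10.0² + 21.6²) = 23.8 Ω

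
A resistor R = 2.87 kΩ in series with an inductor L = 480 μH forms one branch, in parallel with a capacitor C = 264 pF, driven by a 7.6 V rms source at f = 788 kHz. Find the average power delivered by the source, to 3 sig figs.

ω = 2πf = 4.951e+06 rad/s
X_L = ωL = 2380 Ω
X_C = 1/(ωC) = 765 Ω
Branch 1 (R+jX_L): Z₁ = 2870 + j2380 Ω, |Z₁| = 3730 Ω
Branch 2 (−jX_C): Z₂ = −j765 Ω
Parallel: Z = Z₁Z₂/(Z₁+Z₂), |Z| = 866 Ω, ∠Z = -79.7°
I = V/|Z| = 8.77 mA
P = VI cos φ = 7.6 × 0.00877 × cos(-79.7°) = 11.9 mW

11.9 mW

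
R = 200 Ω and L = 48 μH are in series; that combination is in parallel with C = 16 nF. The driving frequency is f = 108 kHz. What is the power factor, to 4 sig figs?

0.4356

ω = 2πf = 678600 rad/s
X_L = ωL = 32.57 Ω
X_C = 1/(ωC) = 92.10 Ω
Branch 1 (R+jX_L): Z₁ = 200.0 + j32.57 Ω, |Z₁| = 202.6 Ω
Branch 2 (−jX_C): Z₂ = −j92.10 Ω
Parallel: Z = Z₁Z₂/(Z₁+Z₂), |Z| = 89.44 Ω, ∠Z = -64.17°
cos φ = cos(-64.17°) = 0.4356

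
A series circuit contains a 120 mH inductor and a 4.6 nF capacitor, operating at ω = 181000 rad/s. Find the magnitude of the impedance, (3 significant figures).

20500 Ω

X_L = ωL = 21700 Ω
X_C = 1/(ωC) = 1200 Ω
Net reactance X = X_L − X_C = 20500 Ω
Z = j20500 Ω
|Z| = √(0² + 20500²) = 20500 Ω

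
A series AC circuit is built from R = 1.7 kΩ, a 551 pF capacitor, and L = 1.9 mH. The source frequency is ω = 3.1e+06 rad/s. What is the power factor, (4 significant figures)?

0.3052

X_L = ωL = 5890 Ω
X_C = 1/(ωC) = 585.4 Ω
Net reactance X = X_L − X_C = 5305 Ω
Z = 1700 + j5305 Ω
|Z| = √(1700² + 5305²) = 5570 Ω
∠Z = arctan(5305/1700) = 72.23°
cos φ = cos(72.23°) = 0.3052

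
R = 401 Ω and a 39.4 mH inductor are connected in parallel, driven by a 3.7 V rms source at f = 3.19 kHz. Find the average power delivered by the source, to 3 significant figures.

ω = 2πf = 20040 rad/s
X_L = ωL = 790 Ω
Parallel: admittances add. Y = 1/R + 1/(jωL)
Y = (0.00249 − j0.00127) S
|Y| = 0.00280 S → |Z| = 1/|Y| = 358 Ω, ∠Z = −∠Y = 26.9°
I = V/|Z| = 10.3 mA
P = VI cos φ = 3.7 × 0.0103 × cos(26.9°) = 34.1 mW

34.1 mW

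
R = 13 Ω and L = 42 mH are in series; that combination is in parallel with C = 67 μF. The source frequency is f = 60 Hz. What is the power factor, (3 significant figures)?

0.928

ω = 2πf = 377.0 rad/s
X_L = ωL = 15.8 Ω
X_C = 1/(ωC) = 39.6 Ω
Branch 1 (R+jX_L): Z₁ = 13.0 + j15.8 Ω, |Z₁| = 20.5 Ω
Branch 2 (−jX_C): Z₂ = −j39.6 Ω
Parallel: Z = Z₁Z₂/(Z₁+Z₂), |Z| = 29.9 Ω, ∠Z = 21.9°
cos φ = cos(21.9°) = 0.928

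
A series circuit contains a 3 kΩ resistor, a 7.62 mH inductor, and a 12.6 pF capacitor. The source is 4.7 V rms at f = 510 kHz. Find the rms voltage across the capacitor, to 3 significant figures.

ω = 2πf = 3.204e+06 rad/s
X_L = ωL = 24400 Ω
X_C = 1/(ωC) = 24800 Ω
Net reactance X = X_L − X_C = -350 Ω
Z = 3000 − j350 Ω
|Z| = √(3000² + 350²) = 3020 Ω
I = V/|Z| = 1.56 mA
V_C = I·|Z_C| = 0.00156 × 24800 = 38.5 V

38.5 V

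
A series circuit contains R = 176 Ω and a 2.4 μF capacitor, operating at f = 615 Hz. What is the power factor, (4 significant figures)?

ω = 2πf = 3864 rad/s
X_C = 1/(ωC) = 107.8 Ω
Z = 176.0 − j107.8 Ω
|Z| = √(176.0² + 107.8²) = 206.4 Ω
∠Z = arctan(-107.8/176.0) = -31.49°
cos φ = cos(-31.49°) = 0.8527

0.8527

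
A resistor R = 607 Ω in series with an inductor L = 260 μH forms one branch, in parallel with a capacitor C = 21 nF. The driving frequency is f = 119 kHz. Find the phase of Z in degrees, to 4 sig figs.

-84.39°

ω = 2πf = 747700 rad/s
X_L = ωL = 194.4 Ω
X_C = 1/(ωC) = 63.69 Ω
Branch 1 (R+jX_L): Z₁ = 607.0 + j194.4 Ω, |Z₁| = 637.4 Ω
Branch 2 (−jX_C): Z₂ = −j63.69 Ω
Parallel: Z = Z₁Z₂/(Z₁+Z₂), |Z| = 65.38 Ω, ∠Z = -84.39°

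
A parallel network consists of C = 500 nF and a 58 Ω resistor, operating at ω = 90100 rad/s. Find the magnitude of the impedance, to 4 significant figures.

20.73 Ω

X_C = 1/(ωC) = 22.20 Ω
Parallel: admittances add. Y = 1/R + jωC
Y = (0.01724 + j0.04505) S
|Y| = 0.04824 S → |Z| = 1/|Y| = 20.73 Ω, ∠Z = −∠Y = -69.06°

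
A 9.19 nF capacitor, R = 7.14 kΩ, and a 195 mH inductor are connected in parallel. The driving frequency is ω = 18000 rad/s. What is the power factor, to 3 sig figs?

X_L = ωL = 3510 Ω
X_C = 1/(ωC) = 6050 Ω
Parallel: admittances add. Y = 1/R + 1/(jωL) + jωC
Y = (0.000140 − j0.000119) S
|Y| = 0.000184 S → |Z| = 1/|Y| = 5430 Ω, ∠Z = −∠Y = 40.5°
cos φ = cos(40.5°) = 0.761

0.761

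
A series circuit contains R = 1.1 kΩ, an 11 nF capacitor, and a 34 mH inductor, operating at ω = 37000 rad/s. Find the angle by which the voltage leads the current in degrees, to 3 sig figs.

-47.5°

X_L = ωL = 1260 Ω
X_C = 1/(ωC) = 2460 Ω
Net reactance X = X_L − X_C = -1200 Ω
Z = 1100 − j1200 Ω
|Z| = √(1100² + 1200²) = 1630 Ω
∠Z = arctan(-1200/1100) = -47.5°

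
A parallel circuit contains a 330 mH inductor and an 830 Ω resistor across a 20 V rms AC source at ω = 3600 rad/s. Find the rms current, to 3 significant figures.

X_L = ωL = 1190 Ω
Parallel: admittances add. Y = 1/R + 1/(jωL)
Y = (0.00120 − j0.000842) S
|Y| = 0.00147 S → |Z| = 1/|Y| = 680 Ω, ∠Z = −∠Y = 34.9°
I = V/|Z| = 20/680 = 29.4 mA

29.4 mA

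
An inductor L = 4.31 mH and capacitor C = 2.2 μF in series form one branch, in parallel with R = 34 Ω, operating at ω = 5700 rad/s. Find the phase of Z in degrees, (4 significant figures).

X_L = ωL = 24.57 Ω
X_C = 1/(ωC) = 79.74 Ω
Branch 1: Z₁ = R = 34.00 Ω
Branch 2 (series LC): Z₂ = j(X_L − X_C) = −j55.18 Ω
Parallel: Z = Z₁Z₂/(Z₁+Z₂), |Z| = 28.95 Ω, ∠Z = -31.64°

-31.64°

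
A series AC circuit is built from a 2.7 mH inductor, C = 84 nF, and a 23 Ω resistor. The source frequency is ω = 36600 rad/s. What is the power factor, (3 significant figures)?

0.101

X_L = ωL = 98.8 Ω
X_C = 1/(ωC) = 325 Ω
Net reactance X = X_L − X_C = -226 Ω
Z = 23.0 − j226 Ω
|Z| = √(23.0² + 226²) = 228 Ω
∠Z = arctan(-226/23.0) = -84.2°
cos φ = cos(-84.2°) = 0.101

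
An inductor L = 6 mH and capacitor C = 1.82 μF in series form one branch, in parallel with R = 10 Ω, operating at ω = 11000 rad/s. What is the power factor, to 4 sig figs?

0.8487

X_L = ωL = 66.00 Ω
X_C = 1/(ωC) = 49.95 Ω
Branch 1: Z₁ = R = 10.00 Ω
Branch 2 (series LC): Z₂ = j(X_L − X_C) = j16.05 Ω
Parallel: Z = Z₁Z₂/(Z₁+Z₂), |Z| = 8.487 Ω, ∠Z = 31.93°
cos φ = cos(31.93°) = 0.8487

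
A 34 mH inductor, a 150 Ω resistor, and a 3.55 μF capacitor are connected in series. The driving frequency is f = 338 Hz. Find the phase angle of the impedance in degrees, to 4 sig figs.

-21.94°

ω = 2πf = 2124 rad/s
X_L = ωL = 72.21 Ω
X_C = 1/(ωC) = 132.6 Ω
Net reactance X = X_L − X_C = -60.43 Ω
Z = 150.0 − j60.43 Ω
|Z| = √(150.0² + 60.43²) = 161.7 Ω
∠Z = arctan(-60.43/150.0) = -21.94°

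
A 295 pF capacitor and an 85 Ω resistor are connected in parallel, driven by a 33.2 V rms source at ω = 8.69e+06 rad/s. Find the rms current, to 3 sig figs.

X_C = 1/(ωC) = 390 Ω
Parallel: admittances add. Y = 1/R + jωC
Y = (0.0118 + j0.00256) S
|Y| = 0.0120 S → |Z| = 1/|Y| = 83.1 Ω, ∠Z = −∠Y = -12.3°
I = V/|Z| = 33.2/83.1 = 400 mA

400 mA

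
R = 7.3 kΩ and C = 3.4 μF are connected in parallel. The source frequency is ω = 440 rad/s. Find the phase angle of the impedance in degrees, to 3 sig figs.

-84.8°

X_C = 1/(ωC) = 668 Ω
Parallel: admittances add. Y = 1/R + jωC
Y = (0.000137 + j0.00150) S
|Y| = 0.00150 S → |Z| = 1/|Y| = 666 Ω, ∠Z = −∠Y = -84.8°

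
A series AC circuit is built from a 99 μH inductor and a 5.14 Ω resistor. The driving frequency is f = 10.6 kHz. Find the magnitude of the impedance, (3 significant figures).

8.36 Ω

ω = 2πf = 66600 rad/s
X_L = ωL = 6.59 Ω
Z = 5.14 + j6.59 Ω
|Z| = √(5.14² + 6.59²) = 8.36 Ω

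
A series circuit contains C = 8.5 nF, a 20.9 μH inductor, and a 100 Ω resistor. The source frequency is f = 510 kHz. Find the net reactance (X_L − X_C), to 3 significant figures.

ω = 2πf = 3.204e+06 rad/s
X_L = ωL = 67.0 Ω
X_C = 1/(ωC) = 36.7 Ω
X = 67.0 − 36.7 = 30.3 Ω

30.3 Ω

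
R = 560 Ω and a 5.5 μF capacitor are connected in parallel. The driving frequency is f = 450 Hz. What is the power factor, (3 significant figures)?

0.114

ω = 2πf = 2827 rad/s
X_C = 1/(ωC) = 64.3 Ω
Parallel: admittances add. Y = 1/R + jωC
Y = (0.00179 + j0.0156) S
|Y| = 0.0157 S → |Z| = 1/|Y| = 63.9 Ω, ∠Z = −∠Y = -83.4°
cos φ = cos(-83.4°) = 0.114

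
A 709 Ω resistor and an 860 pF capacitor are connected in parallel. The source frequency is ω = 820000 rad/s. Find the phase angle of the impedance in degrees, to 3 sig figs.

X_C = 1/(ωC) = 1420 Ω
Parallel: admittances add. Y = 1/R + jωC
Y = (0.00141 + j0.000705) S
|Y| = 0.00158 S → |Z| = 1/|Y| = 634 Ω, ∠Z = −∠Y = -26.6°

-26.6°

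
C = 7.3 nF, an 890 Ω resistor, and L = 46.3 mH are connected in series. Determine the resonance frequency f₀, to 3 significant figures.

ω₀ = 1/√(LC) = 1/√(0.0463 × 7.3e-09) = 54390 rad/s
f₀ = ω₀/(2π) = 8.66 kHz

8.66 kHz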